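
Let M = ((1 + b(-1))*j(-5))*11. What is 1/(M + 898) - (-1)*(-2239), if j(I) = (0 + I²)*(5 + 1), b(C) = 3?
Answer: -16788021/7498 ≈ -2239.0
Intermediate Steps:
j(I) = 6*I² (j(I) = I²*6 = 6*I²)
M = 6600 (M = ((1 + 3)*(6*(-5)²))*11 = (4*(6*25))*11 = (4*150)*11 = 600*11 = 6600)
1/(M + 898) - (-1)*(-2239) = 1/(6600 + 898) - (-1)*(-2239) = 1/7498 - 1*2239 = 1/7498 - 2239 = -16788021/7498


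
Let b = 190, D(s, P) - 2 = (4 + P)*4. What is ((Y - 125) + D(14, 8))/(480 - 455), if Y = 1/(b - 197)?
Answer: -526/175 ≈ -3.0057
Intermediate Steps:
D(s, P) = 18 + 4*P (D(s, P) = 2 + (4 + P)*4 = 2 + (16 + 4*P) = 18 + 4*P)
Y = -⅐ (Y = 1/(190 - 197) = 1/(-7) = -⅐ ≈ -0.14286)
((Y - 125) + D(14, 8))/(480 - 455) = ((-⅐ - 125) + (18 + 4*8))/(480 - 455) = (-876/7 + (18 + 32))/25 = (-876/7 + 50)*(1/25) = -526/7*1/25 = -526/175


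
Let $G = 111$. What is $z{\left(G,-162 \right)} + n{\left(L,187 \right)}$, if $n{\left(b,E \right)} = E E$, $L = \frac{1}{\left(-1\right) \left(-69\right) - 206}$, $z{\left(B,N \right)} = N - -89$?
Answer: $34896$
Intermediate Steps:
$z{\left(B,N \right)} = 89 + N$ ($z{\left(B,N \right)} = N + 89 = 89 + N$)
$L = - \frac{1}{137}$ ($L = \frac{1}{69 - 206} = \frac{1}{-137} = - \frac{1}{137} \approx -0.0072993$)
$n{\left(b,E \right)} = E^{2}$
$z{\left(G,-162 \right)} + n{\left(L,187 \right)} = \left(89 - 162\right) + 187^{2} = -73 + 34969 = 34896$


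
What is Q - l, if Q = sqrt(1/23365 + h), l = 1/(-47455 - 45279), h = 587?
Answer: 1/92734 + 2*sqrt(80114239110)/23365 ≈ 24.228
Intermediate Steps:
l = -1/92734 (l = 1/(-92734) = -1/92734 ≈ -1.0784e-5)
Q = 2*sqrt(80114239110)/23365 (Q = sqrt(1/23365 + 587) = sqrt(13715256/23365) = 2*sqrt(80114239110)/23365 ≈ 24.228)
Q - l = 2*sqrt(80114239110)/23365 - 1*(-1/92734) = 2*sqrt(80114239110)/23365 + 1/92734 = 1/92734 + 2*sqrt(80114239110)/23365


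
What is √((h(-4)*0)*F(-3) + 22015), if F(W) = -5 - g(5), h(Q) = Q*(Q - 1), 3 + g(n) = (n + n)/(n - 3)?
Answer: √22015 ≈ 148.37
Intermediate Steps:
g(n) = -3 + 2*n/(-3 + n) (g(n) = -3 + (n + n)/(n - 3) = -3 + (2*n)/(-3 + n) = -3 + 2*n/(-3 + n))
h(Q) = Q*(-1 + Q)
F(W) = -7 (F(W) = -5 - (9 - 1*5)/(-3 + 5) = -5 - (9 - 5)/2 = -5 - 4/2 = -5 - 1*2 = -5 - 2 = -7)
√((h(-4)*0)*F(-3) + 22015) = √((-4*(-1 - 4)*0)*(-7) + 22015) = √((-4*(-5)*0)*(-7) + 22015) = √((20*0)*(-7) + 22015) = √(0*(-7) + 22015) = √(0 + 22015) = √22015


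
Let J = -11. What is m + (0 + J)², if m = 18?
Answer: 139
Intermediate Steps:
m + (0 + J)² = 18 + (0 - 11)² = 18 + (-11)² = 18 + 121 = 139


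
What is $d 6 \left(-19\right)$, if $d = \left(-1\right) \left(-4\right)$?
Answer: $-456$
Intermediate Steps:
$d = 4$
$d 6 \left(-19\right) = 4 \cdot 6 \left(-19\right) = 24 \left(-19\right) = -456$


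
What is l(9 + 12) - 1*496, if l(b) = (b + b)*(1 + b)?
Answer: 428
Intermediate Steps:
l(b) = 2*b*(1 + b) (l(b) = (2*b)*(1 + b) = 2*b*(1 + b))
l(9 + 12) - 1*496 = 2*(9 + 12)*(1 + (9 + 12)) - 1*496 = 2*21*(1 + 21) - 496 = 2*21*22 - 496 = 924 - 496 = 428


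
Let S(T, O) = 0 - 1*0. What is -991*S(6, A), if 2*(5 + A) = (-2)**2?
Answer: 0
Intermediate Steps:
A = -3 (A = -5 + (1/2)*(-2)**2 = -5 + (1/2)*4 = -5 + 2 = -3)
S(T, O) = 0 (S(T, O) = 0 + 0 = 0)
-991*S(6, A) = -991*0 = 0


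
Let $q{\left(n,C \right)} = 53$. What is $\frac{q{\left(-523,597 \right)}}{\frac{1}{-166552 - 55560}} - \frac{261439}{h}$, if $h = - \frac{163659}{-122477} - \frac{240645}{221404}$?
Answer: $- \frac{86682765007801268}{6761279571} \approx -1.282 \cdot 10^{7}$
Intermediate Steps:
$h = \frac{6761279571}{27116897708}$ ($h = \left(-163659\right) \left(- \frac{1}{122477}\right) - \frac{240645}{221404} = \frac{163659}{122477} - \frac{240645}{221404} = \frac{6761279571}{27116897708} \approx 0.24934$)
$\frac{q{\left(-523,597 \right)}}{\frac{1}{-166552 - 55560}} - \frac{261439}{h} = \frac{53}{\frac{1}{-166552 - 55560}} - \frac{261439}{\frac{6761279571}{27116897708}} = \frac{53}{\frac{1}{-222112}} - \frac{7089414619881812}{6761279571} = \frac{53}{- \frac{1}{222112}} - \frac{7089414619881812}{6761279571} = 53 \left(-222112\right) - \frac{7089414619881812}{6761279571} = -11771936 - \frac{7089414619881812}{6761279571} = - \frac{86682765007801268}{6761279571}$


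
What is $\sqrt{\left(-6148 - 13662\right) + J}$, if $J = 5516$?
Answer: $i \sqrt{14294} \approx 119.56 i$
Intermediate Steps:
$\sqrt{\left(-6148 - 13662\right) + J} = \sqrt{\left(-6148 - 13662\right) + 5516} = \sqrt{-19810 + 5516} = \sqrt{-14294} = i \sqrt{14294}$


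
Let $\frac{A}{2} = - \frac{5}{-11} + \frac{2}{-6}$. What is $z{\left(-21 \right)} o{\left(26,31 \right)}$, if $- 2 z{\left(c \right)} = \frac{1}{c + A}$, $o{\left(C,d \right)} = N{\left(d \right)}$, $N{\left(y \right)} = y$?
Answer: $\frac{1023}{1370} \approx 0.74672$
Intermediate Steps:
$o{\left(C,d \right)} = d$
$A = \frac{8}{33}$ ($A = 2 \left(- \frac{5}{-11} + \frac{2}{-6}\right) = 2 \left(\left(-5\right) \left(- \frac{1}{11}\right) + 2 \left(- \frac{1}{6}\right)\right) = 2 \left(\frac{5}{11} - \frac{1}{3}\right) = 2 \cdot \frac{4}{33} = \frac{8}{33} \approx 0.24242$)
$z{\left(c \right)} = - \frac{1}{2 \left(\frac{8}{33} + c\right)}$ ($z{\left(c \right)} = - \frac{1}{2 \left(c + \frac{8}{33}\right)} = - \frac{1}{2 \left(\frac{8}{33} + c\right)}$)
$z{\left(-21 \right)} o{\left(26,31 \right)} = - \frac{33}{16 + 66 \left(-21\right)} 31 = - \frac{33}{16 - 1386} \cdot 31 = - \frac{33}{-1370} \cdot 31 = \left(-33\right) \left(- \frac{1}{1370}\right) 31 = \frac{33}{1370} \cdot 31 = \frac{1023}{1370}$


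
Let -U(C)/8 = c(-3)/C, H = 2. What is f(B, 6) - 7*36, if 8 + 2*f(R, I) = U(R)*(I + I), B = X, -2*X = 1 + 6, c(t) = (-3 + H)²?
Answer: -1696/7 ≈ -242.29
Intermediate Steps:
c(t) = 1 (c(t) = (-3 + 2)² = (-1)² = 1)
U(C) = -8/C
X = -7/2 (X = -(1 + 6)/2 = -½*7 = -7/2 ≈ -3.5000)
B = -7/2 ≈ -3.5000
f(R, I) = -4 - 8*I/R (f(R, I) = -4 + ((-8/R)*(I + I))/2 = -4 + ((-8/R)*(2*I))/2 = -4 + (-16*I/R)/2 = -4 - 8*I/R)
f(B, 6) - 7*36 = (-4 - 8*6/(-7/2)) - 7*36 = (-4 - 8*6*(-2/7)) - 252 = (-4 + 96/7) - 252 = 68/7 - 252 = -1696/7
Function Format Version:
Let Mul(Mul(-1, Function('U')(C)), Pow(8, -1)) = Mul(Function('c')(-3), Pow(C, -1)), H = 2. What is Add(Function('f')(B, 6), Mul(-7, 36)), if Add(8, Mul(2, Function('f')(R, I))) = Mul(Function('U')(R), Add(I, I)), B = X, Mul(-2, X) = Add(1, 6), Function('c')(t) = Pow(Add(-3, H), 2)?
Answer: Rational(-1696, 7) ≈ -242.29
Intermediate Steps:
Function('c')(t) = 1 (Function('c')(t) = Pow(Add(-3, 2), 2) = Pow(-1, 2) = 1)
Function('U')(C) = Mul(-8, Pow(C, -1)) (Function('U')(C) = Mul(-8, Mul(1, Pow(C, -1))) = Mul(-8, Pow(C, -1)))
X = Rational(-7, 2) (X = Mul(Rational(-1, 2), Add(1, 6)) = Mul(Rational(-1, 2), 7) = Rational(-7, 2) ≈ -3.5000)
B = Rational(-7, 2) ≈ -3.5000
Function('f')(R, I) = Add(-4, Mul(-8, I, Pow(R, -1))) (Function('f')(R, I) = Add(-4, Mul(Rational(1, 2), Mul(Mul(-8, Pow(R, -1)), Add(I, I)))) = Add(-4, Mul(Rational(1, 2), Mul(Mul(-8, Pow(R, -1)), Mul(2, I)))) = Add(-4, Mul(Rational(1, 2), Mul(-16, I, Pow(R, -1)))) = Add(-4, Mul(-8, I, Pow(R, -1))))
Add(Function('f')(B, 6), Mul(-7, 36)) = Add(Add(-4, Mul(-8, 6, Pow(Rational(-7, 2), -1))), Mul(-7, 36)) = Add(Add(-4, Mul(-8, 6, Rational(-2, 7))), -252) = Add(Add(-4, Rational(96, 7)), -252) = Add(Rational(68, 7), -252) = Rational(-1696, 7)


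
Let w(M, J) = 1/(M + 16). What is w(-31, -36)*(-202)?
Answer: 202/15 ≈ 13.467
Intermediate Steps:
w(M, J) = 1/(16 + M)
w(-31, -36)*(-202) = -202/(16 - 31) = -202/(-15) = -1/15*(-202) = 202/15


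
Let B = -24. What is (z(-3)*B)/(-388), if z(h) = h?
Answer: -18/97 ≈ -0.18557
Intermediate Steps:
(z(-3)*B)/(-388) = -3*(-24)/(-388) = 72*(-1/388) = -18/97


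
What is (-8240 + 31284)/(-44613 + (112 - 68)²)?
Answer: -23044/42677 ≈ -0.53996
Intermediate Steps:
(-8240 + 31284)/(-44613 + (112 - 68)²) = 23044/(-44613 + 44²) = 23044/(-44613 + 1936) = 23044/(-42677) = 23044*(-1/42677) = -23044/42677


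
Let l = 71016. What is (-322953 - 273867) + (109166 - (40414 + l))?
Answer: -599084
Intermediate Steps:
(-322953 - 273867) + (109166 - (40414 + l)) = (-322953 - 273867) + (109166 - (40414 + 71016)) = -596820 + (109166 - 1*111430) = -596820 + (109166 - 111430) = -596820 - 2264 = -599084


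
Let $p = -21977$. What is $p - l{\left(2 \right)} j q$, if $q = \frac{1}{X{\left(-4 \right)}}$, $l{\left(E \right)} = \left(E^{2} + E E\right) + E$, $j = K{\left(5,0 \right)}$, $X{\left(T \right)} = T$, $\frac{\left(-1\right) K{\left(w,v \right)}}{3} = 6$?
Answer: $-22022$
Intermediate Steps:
$K{\left(w,v \right)} = -18$ ($K{\left(w,v \right)} = \left(-3\right) 6 = -18$)
$j = -18$
$l{\left(E \right)} = E + 2 E^{2}$ ($l{\left(E \right)} = \left(E^{2} + E^{2}\right) + E = 2 E^{2} + E = E + 2 E^{2}$)
$q = - \frac{1}{4}$ ($q = \frac{1}{-4} = - \frac{1}{4} \approx -0.25$)
$p - l{\left(2 \right)} j q = -21977 - 2 \left(1 + 2 \cdot 2\right) \left(-18\right) \left(- \frac{1}{4}\right) = -21977 - 2 \left(1 + 4\right) \left(-18\right) \left(- \frac{1}{4}\right) = -21977 - 2 \cdot 5 \left(-18\right) \left(- \frac{1}{4}\right) = -21977 - 10 \left(-18\right) \left(- \frac{1}{4}\right) = -21977 - \left(-180\right) \left(- \frac{1}{4}\right) = -21977 - 45 = -22022$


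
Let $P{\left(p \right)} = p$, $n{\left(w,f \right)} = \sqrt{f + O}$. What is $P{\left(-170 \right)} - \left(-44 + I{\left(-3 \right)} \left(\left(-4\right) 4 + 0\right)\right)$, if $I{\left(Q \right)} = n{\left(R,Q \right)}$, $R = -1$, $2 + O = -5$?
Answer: $-126 + 16 i \sqrt{10} \approx -126.0 + 50.596 i$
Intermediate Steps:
$O = -7$ ($O = -2 - 5 = -7$)
$n{\left(w,f \right)} = \sqrt{-7 + f}$ ($n{\left(w,f \right)} = \sqrt{f - 7} = \sqrt{-7 + f}$)
$I{\left(Q \right)} = \sqrt{-7 + Q}$
$P{\left(-170 \right)} - \left(-44 + I{\left(-3 \right)} \left(\left(-4\right) 4 + 0\right)\right) = -170 - \left(-44 + \sqrt{-7 - 3} \left(\left(-4\right) 4 + 0\right)\right) = -170 - \left(-44 + \sqrt{-10} \left(-16 + 0\right)\right) = -170 - \left(-44 + i \sqrt{10} \left(-16\right)\right) = -170 - \left(-44 - 16 i \sqrt{10}\right) = -170 + \left(44 + 16 i \sqrt{10}\right) = -126 + 16 i \sqrt{10}$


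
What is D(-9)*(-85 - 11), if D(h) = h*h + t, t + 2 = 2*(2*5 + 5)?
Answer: -10464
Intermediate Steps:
t = 28 (t = -2 + 2*(2*5 + 5) = -2 + 2*(10 + 5) = -2 + 2*15 = -2 + 30 = 28)
D(h) = 28 + h² (D(h) = h*h + 28 = h² + 28 = 28 + h²)
D(-9)*(-85 - 11) = (28 + (-9)²)*(-85 - 11) = (28 + 81)*(-96) = 109*(-96) = -10464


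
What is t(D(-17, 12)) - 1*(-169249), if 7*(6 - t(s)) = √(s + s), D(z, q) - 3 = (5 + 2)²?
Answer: 169255 - 2*√26/7 ≈ 1.6925e+5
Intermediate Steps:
D(z, q) = 52 (D(z, q) = 3 + (5 + 2)² = 3 + 7² = 3 + 49 = 52)
t(s) = 6 - √2*√s/7 (t(s) = 6 - √(s + s)/7 = 6 - √2*√s/7)
t(D(-17, 12)) - 1*(-169249) = (6 - √2*√52/7) - 1*(-169249) = (6 - √2*2*√13/7) + 169249 = (6 - 2*√26/7) + 169249 = 169255 - 2*√26/7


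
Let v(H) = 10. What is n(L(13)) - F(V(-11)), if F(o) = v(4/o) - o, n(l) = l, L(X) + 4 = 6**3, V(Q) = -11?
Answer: 191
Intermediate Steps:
L(X) = 212 (L(X) = -4 + 6**3 = -4 + 216 = 212)
F(o) = 10 - o
n(L(13)) - F(V(-11)) = 212 - (10 - 1*(-11)) = 212 - (10 + 11) = 212 - 1*21 = 212 - 21 = 191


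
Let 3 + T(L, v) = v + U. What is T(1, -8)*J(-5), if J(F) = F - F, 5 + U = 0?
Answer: 0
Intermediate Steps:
U = -5 (U = -5 + 0 = -5)
J(F) = 0
T(L, v) = -8 + v (T(L, v) = -3 + (v - 5) = -3 + (-5 + v) = -8 + v)
T(1, -8)*J(-5) = (-8 - 8)*0 = -16*0 = 0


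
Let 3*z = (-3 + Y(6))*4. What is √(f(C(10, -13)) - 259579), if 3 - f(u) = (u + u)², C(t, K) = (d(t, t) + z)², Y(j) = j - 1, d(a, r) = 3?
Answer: 2*I*√5339935/9 ≈ 513.52*I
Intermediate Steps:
Y(j) = -1 + j
z = 8/3 (z = ((-3 + (-1 + 6))*4)/3 = ((-3 + 5)*4)/3 = (2*4)/3 = (⅓)*8 = 8/3 ≈ 2.6667)
C(t, K) = 289/9 (C(t, K) = (3 + 8/3)² = (17/3)² = 289/9)
f(u) = 3 - 4*u² (f(u) = 3 - (u + u)² = 3 - (2*u)² = 3 - 4*u²)
√(f(C(10, -13)) - 259579) = √((3 - 4*(289/9)²) - 259579) = √((3 - 4*83521/81) - 259579) = √((3 - 334084/81) - 259579) = √(-333841/81 - 259579) = √(-21359740/81) = 2*I*√5339935/9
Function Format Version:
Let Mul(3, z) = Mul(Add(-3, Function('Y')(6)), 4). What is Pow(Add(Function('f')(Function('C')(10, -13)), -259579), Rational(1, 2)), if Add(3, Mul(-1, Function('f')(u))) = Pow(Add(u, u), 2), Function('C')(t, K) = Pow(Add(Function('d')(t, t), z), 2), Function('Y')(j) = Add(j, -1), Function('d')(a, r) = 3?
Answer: Mul(Rational(2, 9), I, Pow(5339935, Rational(1, 2))) ≈ Mul(513.52, I)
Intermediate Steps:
Function('Y')(j) = Add(-1, j)
z = Rational(8, 3) (z = Mul(Rational(1, 3), Mul(Add(-3, Add(-1, 6)), 4)) = Mul(Rational(1, 3), Mul(Add(-3, 5), 4)) = Mul(Rational(1, 3), Mul(2, 4)) = Mul(Rational(1, 3), 8) = Rational(8, 3) ≈ 2.6667)
Function('C')(t, K) = Rational(289, 9) (Function('C')(t, K) = Pow(Add(3, Rational(8, 3)), 2) = Pow(Rational(17, 3), 2) = Rational(289, 9))
Function('f')(u) = Add(3, Mul(-4, Pow(u, 2))) (Function('f')(u) = Add(3, Mul(-1, Pow(Add(u, u), 2))) = Add(3, Mul(-1, Pow(Mul(2, u), 2))) = Add(3, Mul(-1, Mul(4, Pow(u, 2)))) = Add(3, Mul(-4, Pow(u, 2))))
Pow(Add(Function('f')(Function('C')(10, -13)), -259579), Rational(1, 2)) = Pow(Add(Add(3, Mul(-4, Pow(Rational(289, 9), 2))), -259579), Rational(1, 2)) = Pow(Add(Add(3, Mul(-4, Rational(83521, 81))), -259579), Rational(1, 2)) = Pow(Add(Add(3, Rational(-334084, 81)), -259579), Rational(1, 2)) = Pow(Add(Rational(-333841, 81), -259579), Rational(1, 2)) = Pow(Rational(-21359740, 81), Rational(1, 2)) = Mul(Rational(2, 9), I, Pow(5339935, Rational(1, 2)))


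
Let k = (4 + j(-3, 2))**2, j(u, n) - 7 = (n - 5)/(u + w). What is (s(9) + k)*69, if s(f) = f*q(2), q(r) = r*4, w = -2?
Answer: 356316/25 ≈ 14253.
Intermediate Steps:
q(r) = 4*r
s(f) = 8*f (s(f) = f*(4*2) = f*8 = 8*f)
j(u, n) = 7 + (-5 + n)/(-2 + u) (j(u, n) = 7 + (n - 5)/(u - 2) = 7 + (-5 + n)/(-2 + u))
k = 3364/25 (k = (4 + (-19 + 2 + 7*(-3))/(-2 - 3))**2 = (4 + (-19 + 2 - 21)/(-5))**2 = (4 - 1/5*(-38))**2 = (4 + 38/5)**2 = (58/5)**2 = 3364/25 ≈ 134.56)
(s(9) + k)*69 = (8*9 + 3364/25)*69 = (72 + 3364/25)*69 = (5164/25)*69 = 356316/25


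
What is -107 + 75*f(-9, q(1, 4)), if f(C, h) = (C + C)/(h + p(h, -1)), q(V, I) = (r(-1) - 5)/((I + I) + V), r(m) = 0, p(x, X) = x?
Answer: 1108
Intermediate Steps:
q(V, I) = -5/(V + 2*I) (q(V, I) = (0 - 5)/((I + I) + V) = -5/(2*I + V) = -5/(V + 2*I))
f(C, h) = C/h (f(C, h) = (C + C)/(h + h) = (2*C)/((2*h)) = (2*C)*(1/(2*h)) = C/h)
-107 + 75*f(-9, q(1, 4)) = -107 + 75*(-9/((-5/(1 + 2*4)))) = -107 + 75*(-9/((-5/(1 + 8)))) = -107 + 75*(-9/((-5/9))) = -107 + 75*(-9/((-5*⅑))) = -107 + 75*(-9/(-5/9)) = -107 + 75*(-9*(-9/5)) = -107 + 75*(81/5) = -107 + 1215 = 1108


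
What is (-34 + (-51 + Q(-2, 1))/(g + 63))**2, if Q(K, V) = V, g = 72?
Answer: 861184/729 ≈ 1181.3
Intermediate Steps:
(-34 + (-51 + Q(-2, 1))/(g + 63))**2 = (-34 + (-51 + 1)/(72 + 63))**2 = (-34 - 50/135)**2 = (-34 - 50*1/135)**2 = (-34 - 10/27)**2 = (-928/27)**2 = 861184/729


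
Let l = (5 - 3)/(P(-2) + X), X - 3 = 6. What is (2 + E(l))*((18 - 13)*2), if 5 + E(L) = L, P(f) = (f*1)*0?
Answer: -250/9 ≈ -27.778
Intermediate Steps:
P(f) = 0 (P(f) = f*0 = 0)
X = 9 (X = 3 + 6 = 9)
l = 2/9 (l = (5 - 3)/(0 + 9) = 2/9 ≈ 0.22222)
E(L) = -5 + L
(2 + E(l))*((18 - 13)*2) = (2 + (-5 + 2/9))*((18 - 13)*2) = (2 - 43/9)*(5*2) = -25/9*10 = -250/9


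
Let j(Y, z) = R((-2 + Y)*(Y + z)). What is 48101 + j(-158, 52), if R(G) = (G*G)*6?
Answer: 1725897701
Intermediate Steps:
R(G) = 6*G² (R(G) = G²*6 = 6*G²)
j(Y, z) = 6*(-2 + Y)²*(Y + z)² (j(Y, z) = 6*((-2 + Y)*(Y + z))² = 6*((-2 + Y)²*(Y + z)²) = 6*(-2 + Y)²*(Y + z)²)
48101 + j(-158, 52) = 48101 + 6*((-158)² - 2*(-158) - 2*52 - 158*52)² = 48101 + 6*(24964 + 316 - 104 - 8216)² = 48101 + 6*16960² = 48101 + 6*287641600 = 48101 + 1725849600 = 1725897701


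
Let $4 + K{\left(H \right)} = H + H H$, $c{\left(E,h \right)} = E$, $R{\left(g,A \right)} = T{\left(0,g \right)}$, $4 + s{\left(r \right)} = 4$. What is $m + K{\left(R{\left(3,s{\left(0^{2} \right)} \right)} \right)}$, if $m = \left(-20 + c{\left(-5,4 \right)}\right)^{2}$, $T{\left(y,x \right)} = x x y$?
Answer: $621$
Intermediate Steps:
$s{\left(r \right)} = 0$ ($s{\left(r \right)} = -4 + 4 = 0$)
$T{\left(y,x \right)} = y x^{2}$ ($T{\left(y,x \right)} = x^{2} y = y x^{2}$)
$R{\left(g,A \right)} = 0$ ($R{\left(g,A \right)} = 0 g^{2} = 0$)
$m = 625$ ($m = \left(-20 - 5\right)^{2} = \left(-25\right)^{2} = 625$)
$K{\left(H \right)} = -4 + H + H^{2}$ ($K{\left(H \right)} = -4 + \left(H + H H\right) = -4 + \left(H + H^{2}\right) = -4 + H + H^{2}$)
$m + K{\left(R{\left(3,s{\left(0^{2} \right)} \right)} \right)} = 625 + \left(-4 + 0 + 0^{2}\right) = 625 + \left(-4 + 0 + 0\right) = 625 - 4 = 621$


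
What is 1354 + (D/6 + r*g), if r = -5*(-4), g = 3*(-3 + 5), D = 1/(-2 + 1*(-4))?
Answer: 53063/36 ≈ 1474.0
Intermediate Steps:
D = -⅙ (D = 1/(-2 - 4) = 1/(-6) = -⅙ ≈ -0.16667)
g = 6 (g = 3*2 = 6)
r = 20
1354 + (D/6 + r*g) = 1354 + (-⅙/6 + 20*6) = 1354 + (-⅙*⅙ + 120) = 1354 + (-1/36 + 120) = 1354 + 4319/36 = 53063/36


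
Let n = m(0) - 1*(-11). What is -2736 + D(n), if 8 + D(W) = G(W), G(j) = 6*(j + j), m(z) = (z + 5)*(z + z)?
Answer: -2612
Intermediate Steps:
m(z) = 2*z*(5 + z) (m(z) = (5 + z)*(2*z) = 2*z*(5 + z))
n = 11 (n = 2*0*(5 + 0) - 1*(-11) = 2*0*5 + 11 = 0 + 11 = 11)
G(j) = 12*j (G(j) = 6*(2*j) = 12*j)
D(W) = -8 + 12*W
-2736 + D(n) = -2736 + (-8 + 12*11) = -2736 + (-8 + 132) = -2736 + 124 = -2612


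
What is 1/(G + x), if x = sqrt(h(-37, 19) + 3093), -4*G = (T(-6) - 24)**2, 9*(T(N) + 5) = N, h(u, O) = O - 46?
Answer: -285156/58768705 - 1296*sqrt(3066)/58768705 ≈ -0.0060733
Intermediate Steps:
h(u, O) = -46 + O
T(N) = -5 + N/9
G = -7921/36 (G = -((-5 + (1/9)*(-6)) - 24)**2/4 = -((-5 - 2/3) - 24)**2/4 = -(-17/3 - 24)**2/4 = -(-89/3)**2/4 = -1/4*7921/9 = -7921/36 ≈ -220.03)
x = sqrt(3066) (x = sqrt((-46 + 19) + 3093) = sqrt(-27 + 3093) = sqrt(3066) ≈ 55.371)
1/(G + x) = 1/(-7921/36 + sqrt(3066))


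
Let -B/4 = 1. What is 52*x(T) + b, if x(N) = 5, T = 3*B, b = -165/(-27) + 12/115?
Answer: 275533/1035 ≈ 266.22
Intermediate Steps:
B = -4 (B = -4*1 = -4)
b = 6433/1035 (b = -165*(-1/27) + 12*(1/115) = 55/9 + 12/115 = 6433/1035 ≈ 6.2155)
T = -12 (T = 3*(-4) = -12)
52*x(T) + b = 52*5 + 6433/1035 = 260 + 6433/1035 = 275533/1035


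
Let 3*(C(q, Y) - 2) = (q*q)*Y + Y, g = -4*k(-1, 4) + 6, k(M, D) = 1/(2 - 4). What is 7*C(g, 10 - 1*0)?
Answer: 4592/3 ≈ 1530.7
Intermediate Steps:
k(M, D) = -1/2 (k(M, D) = 1/(-2) = -1/2)
g = 8 (g = -4*(-1/2) + 6 = 2 + 6 = 8)
C(q, Y) = 2 + Y/3 + Y*q**2/3 (C(q, Y) = 2 + ((q*q)*Y + Y)/3 = 2 + (q**2*Y + Y)/3 = 2 + (Y*q**2 + Y)/3 = 2 + (Y + Y*q**2)/3 = 2 + (Y/3 + Y*q**2/3) = 2 + Y/3 + Y*q**2/3)
7*C(g, 10 - 1*0) = 7*(2 + (10 - 1*0)/3 + (1/3)*(10 - 1*0)*8**2) = 7*(2 + (10 + 0)/3 + (1/3)*(10 + 0)*64) = 7*(2 + (1/3)*10 + (1/3)*10*64) = 7*(2 + 10/3 + 640/3) = 7*(656/3) = 4592/3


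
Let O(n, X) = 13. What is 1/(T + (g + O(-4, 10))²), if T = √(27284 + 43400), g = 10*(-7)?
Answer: 3249/10485317 - 2*√17671/10485317 ≈ 0.00028451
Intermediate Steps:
g = -70
T = 2*√17671 (T = √70684 = 2*√17671 ≈ 265.86)
1/(T + (g + O(-4, 10))²) = 1/(2*√17671 + (-70 + 13)²) = 1/(2*√17671 + (-57)²) = 1/(2*√17671 + 3249) = 1/(3249 + 2*√17671)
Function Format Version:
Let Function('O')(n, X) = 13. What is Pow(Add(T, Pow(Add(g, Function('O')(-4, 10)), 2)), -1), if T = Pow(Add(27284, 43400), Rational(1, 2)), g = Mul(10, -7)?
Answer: Add(Rational(3249, 10485317), Mul(Rational(-2, 10485317), Pow(17671, Rational(1, 2)))) ≈ 0.00028451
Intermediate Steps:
g = -70
T = Mul(2, Pow(17671, Rational(1, 2))) (T = Pow(70684, Rational(1, 2)) = Mul(2, Pow(17671, Rational(1, 2))) ≈ 265.86)
Pow(Add(T, Pow(Add(g, Function('O')(-4, 10)), 2)), -1) = Pow(Add(Mul(2, Pow(17671, Rational(1, 2))), Pow(Add(-70, 13), 2)), -1) = Pow(Add(Mul(2, Pow(17671, Rational(1, 2))), Pow(-57, 2)), -1) = Pow(Add(Mul(2, Pow(17671, Rational(1, 2))), 3249), -1) = Pow(Add(3249, Mul(2, Pow(17671, Rational(1, 2)))), -1)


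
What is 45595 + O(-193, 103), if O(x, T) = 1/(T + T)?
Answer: 9392571/206 ≈ 45595.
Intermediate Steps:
O(x, T) = 1/(2*T)
45595 + O(-193, 103) = 45595 + (½)/103 = 45595 + (½)*(1/103) = 45595 + 1/206 = 9392571/206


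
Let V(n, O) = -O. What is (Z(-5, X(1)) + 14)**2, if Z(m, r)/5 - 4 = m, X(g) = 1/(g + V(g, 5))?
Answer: 81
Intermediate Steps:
X(g) = 1/(-5 + g) (X(g) = 1/(g - 1*5) = 1/(g - 5) = 1/(-5 + g))
Z(m, r) = 20 + 5*m
(Z(-5, X(1)) + 14)**2 = ((20 + 5*(-5)) + 14)**2 = ((20 - 25) + 14)**2 = (-5 + 14)**2 = 9**2 = 81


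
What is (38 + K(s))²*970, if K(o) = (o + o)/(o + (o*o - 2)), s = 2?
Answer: 1475370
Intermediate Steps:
K(o) = 2*o/(-2 + o + o²) (K(o) = (2*o)/(o + (o² - 2)) = (2*o)/(o + (-2 + o²)) = (2*o)/(-2 + o + o²) = 2*o/(-2 + o + o²))
(38 + K(s))²*970 = (38 + 2*2/(-2 + 2 + 2²))²*970 = (38 + 2*2/(-2 + 2 + 4))²*970 = (38 + 2*2/4)²*970 = (38 + 2*2*(¼))²*970 = (38 + 1)²*970 = 39²*970 = 1521*970 = 1475370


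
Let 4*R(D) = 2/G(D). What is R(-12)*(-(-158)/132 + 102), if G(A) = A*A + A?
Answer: 6811/17424 ≈ 0.39090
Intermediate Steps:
G(A) = A + A² (G(A) = A² + A = A + A²)
R(D) = 1/(2*D*(1 + D)) (R(D) = (2/((D*(1 + D))))/4 = (2*(1/(D*(1 + D))))/4 = (2/(D*(1 + D)))/4 = 1/(2*D*(1 + D)))
R(-12)*(-(-158)/132 + 102) = ((½)/(-12*(1 - 12)))*(-(-158)/132 + 102) = ((½)*(-1/12)/(-11))*(-(-158)/132 + 102) = ((½)*(-1/12)*(-1/11))*(-1*(-79/66) + 102) = (79/66 + 102)/264 = (1/264)*(6811/66) = 6811/17424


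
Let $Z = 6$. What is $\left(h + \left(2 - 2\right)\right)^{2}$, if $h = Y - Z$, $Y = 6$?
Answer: $0$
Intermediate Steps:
$h = 0$ ($h = 6 - 6 = 0$)
$\left(h + \left(2 - 2\right)\right)^{2} = \left(0 + \left(2 - 2\right)\right)^{2} = \left(0 + 0\right)^{2} = 0^{2} = 0$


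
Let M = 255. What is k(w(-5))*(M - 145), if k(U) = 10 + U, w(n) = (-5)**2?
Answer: 3850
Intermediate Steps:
w(n) = 25
k(w(-5))*(M - 145) = (10 + 25)*(255 - 145) = 35*110 = 3850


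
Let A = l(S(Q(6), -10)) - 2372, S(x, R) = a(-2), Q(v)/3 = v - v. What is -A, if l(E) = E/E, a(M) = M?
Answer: 2371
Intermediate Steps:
Q(v) = 0 (Q(v) = 3*(v - v) = 3*0 = 0)
S(x, R) = -2
l(E) = 1
A = -2371 (A = 1 - 2372 = -2371)
-A = -1*(-2371) = 2371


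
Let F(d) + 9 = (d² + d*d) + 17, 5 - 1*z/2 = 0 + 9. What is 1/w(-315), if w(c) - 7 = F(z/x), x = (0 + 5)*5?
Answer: 625/9503 ≈ 0.065769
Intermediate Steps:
x = 25 (x = 5*5 = 25)
z = -8 (z = 10 - 2*(0 + 9) = 10 - 2*9 = 10 - 18 = -8)
F(d) = 8 + 2*d² (F(d) = -9 + ((d² + d*d) + 17) = -9 + ((d² + d²) + 17) = -9 + (2*d² + 17) = -9 + (17 + 2*d²) = 8 + 2*d²)
w(c) = 9503/625 (w(c) = 7 + (8 + 2*(-8/25)²) = 7 + (8 + 2*(64/625)) = 7 + (8 + 128/625) = 7 + 5128/625 = 9503/625)
1/w(-315) = 1/(9503/625) = 625/9503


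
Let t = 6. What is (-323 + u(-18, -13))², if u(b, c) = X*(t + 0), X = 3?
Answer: 93025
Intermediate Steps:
u(b, c) = 18 (u(b, c) = 3*(6 + 0) = 3*6 = 18)
(-323 + u(-18, -13))² = (-323 + 18)² = (-305)² = 93025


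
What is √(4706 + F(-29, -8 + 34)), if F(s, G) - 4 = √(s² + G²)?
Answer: √(4710 + √1517) ≈ 68.913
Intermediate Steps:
F(s, G) = 4 + √(G² + s²) (F(s, G) = 4 + √(s² + G²) = 4 + √(G² + s²))
√(4706 + F(-29, -8 + 34)) = √(4706 + (4 + √((-8 + 34)² + (-29)²))) = √(4706 + (4 + √(26² + 841))) = √(4706 + (4 + √(676 + 841))) = √(4706 + (4 + √1517)) = √(4710 + √1517)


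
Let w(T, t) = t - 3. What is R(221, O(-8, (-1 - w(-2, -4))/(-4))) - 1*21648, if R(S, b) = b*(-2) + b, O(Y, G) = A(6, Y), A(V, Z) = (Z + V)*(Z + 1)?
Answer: -21662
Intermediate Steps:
w(T, t) = -3 + t
A(V, Z) = (1 + Z)*(V + Z) (A(V, Z) = (V + Z)*(1 + Z) = (1 + Z)*(V + Z))
O(Y, G) = 6 + Y² + 7*Y (O(Y, G) = 6 + Y + Y² + 6*Y = 6 + Y² + 7*Y)
R(S, b) = -b (R(S, b) = -2*b + b = -b)
R(221, O(-8, (-1 - w(-2, -4))/(-4))) - 1*21648 = -(6 + (-8)² + 7*(-8)) - 1*21648 = -(6 + 64 - 56) - 21648 = -1*14 - 21648 = -14 - 21648 = -21662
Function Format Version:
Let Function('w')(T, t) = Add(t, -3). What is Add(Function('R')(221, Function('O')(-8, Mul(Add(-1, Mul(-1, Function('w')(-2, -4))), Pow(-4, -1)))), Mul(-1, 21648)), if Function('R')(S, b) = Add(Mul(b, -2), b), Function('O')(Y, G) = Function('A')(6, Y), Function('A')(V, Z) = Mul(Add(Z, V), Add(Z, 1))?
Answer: -21662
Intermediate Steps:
Function('w')(T, t) = Add(-3, t)
Function('A')(V, Z) = Mul(Add(1, Z), Add(V, Z)) (Function('A')(V, Z) = Mul(Add(V, Z), Add(1, Z)) = Mul(Add(1, Z), Add(V, Z)))
Function('O')(Y, G) = Add(6, Pow(Y, 2), Mul(7, Y)) (Function('O')(Y, G) = Add(6, Y, Pow(Y, 2), Mul(6, Y)) = Add(6, Pow(Y, 2), Mul(7, Y)))
Function('R')(S, b) = Mul(-1, b) (Function('R')(S, b) = Add(Mul(-2, b), b) = Mul(-1, b))
Add(Function('R')(221, Function('O')(-8, Mul(Add(-1, Mul(-1, Function('w')(-2, -4))), Pow(-4, -1)))), Mul(-1, 21648)) = Add(Mul(-1, Add(6, Pow(-8, 2), Mul(7, -8))), Mul(-1, 21648)) = Add(Mul(-1, Add(6, 64, -56)), -21648) = Add(Mul(-1, 14), -21648) = Add(-14, -21648) = -21662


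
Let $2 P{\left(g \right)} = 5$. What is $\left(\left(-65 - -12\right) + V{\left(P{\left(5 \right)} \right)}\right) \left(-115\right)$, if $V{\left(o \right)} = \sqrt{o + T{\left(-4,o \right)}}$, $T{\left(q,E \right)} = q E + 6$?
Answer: $6095 - \frac{115 i \sqrt{6}}{2} \approx 6095.0 - 140.85 i$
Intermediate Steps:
$T{\left(q,E \right)} = 6 + E q$ ($T{\left(q,E \right)} = E q + 6 = 6 + E q$)
$P{\left(g \right)} = \frac{5}{2}$ ($P{\left(g \right)} = \frac{1}{2} \cdot 5 = \frac{5}{2}$)
$V{\left(o \right)} = \sqrt{6 - 3 o}$ ($V{\left(o \right)} = \sqrt{o + \left(6 + o \left(-4\right)\right)} = \sqrt{o - \left(-6 + 4 o\right)} = \sqrt{6 - 3 o}$)
$\left(\left(-65 - -12\right) + V{\left(P{\left(5 \right)} \right)}\right) \left(-115\right) = \left(\left(-65 - -12\right) + \sqrt{6 - \frac{15}{2}}\right) \left(-115\right) = \left(\left(-65 + 12\right) + \sqrt{6 - \frac{15}{2}}\right) \left(-115\right) = \left(-53 + \sqrt{- \frac{3}{2}}\right) \left(-115\right) = \left(-53 + \frac{i \sqrt{6}}{2}\right) \left(-115\right) = 6095 - \frac{115 i \sqrt{6}}{2}$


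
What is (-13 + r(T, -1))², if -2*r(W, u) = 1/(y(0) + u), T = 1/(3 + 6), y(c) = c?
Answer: 625/4 ≈ 156.25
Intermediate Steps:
T = ⅑ (T = 1/9 = ⅑ ≈ 0.11111)
r(W, u) = -1/(2*u) (r(W, u) = -1/(2*(0 + u)) = -1/(2*u))
(-13 + r(T, -1))² = (-13 - ½/(-1))² = (-13 - ½*(-1))² = (-13 + ½)² = (-25/2)² = 625/4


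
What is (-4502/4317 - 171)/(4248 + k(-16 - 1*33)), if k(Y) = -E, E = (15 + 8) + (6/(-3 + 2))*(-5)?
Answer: -742709/18109815 ≈ -0.041011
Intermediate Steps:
E = 53 (E = 23 + (6/(-1))*(-5) = 23 + (6*(-1))*(-5) = 23 - 6*(-5) = 23 + 30 = 53)
k(Y) = -53 (k(Y) = -1*53 = -53)
(-4502/4317 - 171)/(4248 + k(-16 - 1*33)) = (-4502/4317 - 171)/(4248 - 53) = (-4502*1/4317 - 171)/4195 = (-4502/4317 - 171)*(1/4195) = -742709/4317*1/4195 = -742709/18109815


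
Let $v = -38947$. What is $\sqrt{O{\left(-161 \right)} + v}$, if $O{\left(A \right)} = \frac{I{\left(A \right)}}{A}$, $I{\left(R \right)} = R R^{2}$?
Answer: $i \sqrt{13026} \approx 114.13 i$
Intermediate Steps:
$I{\left(R \right)} = R^{3}$
$O{\left(A \right)} = A^{2}$ ($O{\left(A \right)} = \frac{A^{3}}{A} = A^{2}$)
$\sqrt{O{\left(-161 \right)} + v} = \sqrt{\left(-161\right)^{2} - 38947} = \sqrt{25921 - 38947} = \sqrt{-13026} = i \sqrt{13026}$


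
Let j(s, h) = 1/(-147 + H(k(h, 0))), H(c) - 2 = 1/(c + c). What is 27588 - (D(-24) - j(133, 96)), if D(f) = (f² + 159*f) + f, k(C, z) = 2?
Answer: 17863304/579 ≈ 30852.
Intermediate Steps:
H(c) = 2 + 1/(2*c) (H(c) = 2 + 1/(c + c) = 2 + 1/(2*c))
j(s, h) = -4/579 (j(s, h) = 1/(-147 + (2 + (½)/2)) = 1/(-147 + (2 + (½)*(½))) = 1/(-147 + (2 + ¼)) = 1/(-147 + 9/4) = 1/(-579/4) = -4/579)
D(f) = f² + 160*f
27588 - (D(-24) - j(133, 96)) = 27588 - (-24*(160 - 24) - 1*(-4/579)) = 27588 - (-24*136 + 4/579) = 27588 - (-3264 + 4/579) = 27588 - 1*(-1889852/579) = 27588 + 1889852/579 = 17863304/579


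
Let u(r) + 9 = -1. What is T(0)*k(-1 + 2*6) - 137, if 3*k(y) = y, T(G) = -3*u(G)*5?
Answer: 413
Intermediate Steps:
u(r) = -10 (u(r) = -9 - 1 = -10)
T(G) = 150 (T(G) = -3*(-10)*5 = 30*5 = 150)
k(y) = y/3
T(0)*k(-1 + 2*6) - 137 = 150*((-1 + 2*6)/3) - 137 = 150*((-1 + 12)/3) - 137 = 150*((⅓)*11) - 137 = 150*(11/3) - 137 = 550 - 137 = 413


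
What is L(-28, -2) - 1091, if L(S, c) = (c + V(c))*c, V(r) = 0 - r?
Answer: -1091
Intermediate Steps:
V(r) = -r
L(S, c) = 0 (L(S, c) = (c - c)*c = 0*c = 0)
L(-28, -2) - 1091 = 0 - 1091 = -1091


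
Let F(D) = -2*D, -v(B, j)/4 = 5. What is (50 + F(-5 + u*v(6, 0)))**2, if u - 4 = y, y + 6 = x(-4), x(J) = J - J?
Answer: 400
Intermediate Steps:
v(B, j) = -20 (v(B, j) = -4*5 = -20)
x(J) = 0
y = -6 (y = -6 + 0 = -6)
u = -2 (u = 4 - 6 = -2)
(50 + F(-5 + u*v(6, 0)))**2 = (50 - 2*(-5 - 2*(-20)))**2 = (50 - 2*(-5 + 40))**2 = (50 - 2*35)**2 = (50 - 70)**2 = (-20)**2 = 400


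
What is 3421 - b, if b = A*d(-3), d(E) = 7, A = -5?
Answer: 3456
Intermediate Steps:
b = -35 (b = -5*7 = -35)
3421 - b = 3421 - 1*(-35) = 3421 + 35 = 3456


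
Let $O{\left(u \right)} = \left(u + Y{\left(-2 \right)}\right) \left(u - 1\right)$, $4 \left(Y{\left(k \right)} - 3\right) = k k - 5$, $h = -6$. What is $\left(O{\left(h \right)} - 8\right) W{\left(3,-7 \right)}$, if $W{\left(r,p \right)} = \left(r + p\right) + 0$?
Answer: $-59$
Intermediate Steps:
$Y{\left(k \right)} = \frac{7}{4} + \frac{k^{2}}{4}$ ($Y{\left(k \right)} = 3 + \frac{k k - 5}{4} = 3 + \frac{k^{2} - 5}{4} = 3 + \frac{-5 + k^{2}}{4} = 3 + \left(- \frac{5}{4} + \frac{k^{2}}{4}\right) = \frac{7}{4} + \frac{k^{2}}{4}$)
$W{\left(r,p \right)} = p + r$ ($W{\left(r,p \right)} = \left(p + r\right) + 0 = p + r$)
$O{\left(u \right)} = \left(-1 + u\right) \left(\frac{11}{4} + u\right)$ ($O{\left(u \right)} = \left(u + \left(\frac{7}{4} + \frac{\left(-2\right)^{2}}{4}\right)\right) \left(u - 1\right) = \left(u + \left(\frac{7}{4} + \frac{1}{4} \cdot 4\right)\right) \left(-1 + u\right) = \left(u + \left(\frac{7}{4} + 1\right)\right) \left(-1 + u\right) = \left(u + \frac{11}{4}\right) \left(-1 + u\right) = \left(\frac{11}{4} + u\right) \left(-1 + u\right) = \left(-1 + u\right) \left(\frac{11}{4} + u\right)$)
$\left(O{\left(h \right)} - 8\right) W{\left(3,-7 \right)} = \left(\left(- \frac{11}{4} + \left(-6\right)^{2} + \frac{7}{4} \left(-6\right)\right) - 8\right) \left(-7 + 3\right) = \left(\left(- \frac{11}{4} + 36 - \frac{21}{2}\right) - 8\right) \left(-4\right) = \left(\frac{91}{4} - 8\right) \left(-4\right) = \frac{59}{4} \left(-4\right) = -59$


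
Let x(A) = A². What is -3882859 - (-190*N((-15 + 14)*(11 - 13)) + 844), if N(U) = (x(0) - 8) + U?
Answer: -3884843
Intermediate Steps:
N(U) = -8 + U (N(U) = (0² - 8) + U = (0 - 8) + U = -8 + U)
-3882859 - (-190*N((-15 + 14)*(11 - 13)) + 844) = -3882859 - (-190*(-8 + (-15 + 14)*(11 - 13)) + 844) = -3882859 - (-190*(-8 - 1*(-2)) + 844) = -3882859 - (-190*(-8 + 2) + 844) = -3882859 - (-190*(-6) + 844) = -3882859 - (1140 + 844) = -3882859 - 1*1984 = -3882859 - 1984 = -3884843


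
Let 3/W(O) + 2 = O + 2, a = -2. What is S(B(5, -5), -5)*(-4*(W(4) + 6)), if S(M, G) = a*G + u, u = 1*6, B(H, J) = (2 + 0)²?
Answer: -432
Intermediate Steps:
B(H, J) = 4 (B(H, J) = 2² = 4)
u = 6
S(M, G) = 6 - 2*G (S(M, G) = -2*G + 6 = 6 - 2*G)
W(O) = 3/O (W(O) = 3/(-2 + (O + 2)) = 3/(-2 + (2 + O)) = 3/O)
S(B(5, -5), -5)*(-4*(W(4) + 6)) = (6 - 2*(-5))*(-4*(3/4 + 6)) = (6 + 10)*(-4*(3*(¼) + 6)) = 16*(-4*(¾ + 6)) = 16*(-4*27/4) = 16*(-27) = -432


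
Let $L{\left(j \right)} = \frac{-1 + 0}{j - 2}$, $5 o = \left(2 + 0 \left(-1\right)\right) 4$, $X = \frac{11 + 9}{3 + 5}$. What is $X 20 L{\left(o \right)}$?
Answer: $125$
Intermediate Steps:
$X = \frac{5}{2}$ ($X = \frac{20}{8} = 20 \cdot \frac{1}{8} = \frac{5}{2} \approx 2.5$)
$o = \frac{8}{5}$ ($o = \frac{\left(2 + 0 \left(-1\right)\right) 4}{5} = \frac{\left(2 + 0\right) 4}{5} = \frac{2 \cdot 4}{5} = \frac{1}{5} \cdot 8 = \frac{8}{5} \approx 1.6$)
$L{\left(j \right)} = - \frac{1}{-2 + j}$
$X 20 L{\left(o \right)} = \frac{5}{2} \cdot 20 \left(- \frac{1}{-2 + \frac{8}{5}}\right) = 50 \left(- \frac{1}{- \frac{2}{5}}\right) = 50 \left(\left(-1\right) \left(- \frac{5}{2}\right)\right) = 50 \cdot \frac{5}{2} = 125$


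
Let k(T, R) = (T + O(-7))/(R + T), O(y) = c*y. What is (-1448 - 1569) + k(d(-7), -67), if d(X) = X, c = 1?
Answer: -111622/37 ≈ -3016.8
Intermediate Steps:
O(y) = y (O(y) = 1*y = y)
k(T, R) = (-7 + T)/(R + T) (k(T, R) = (T - 7)/(R + T) = (-7 + T)/(R + T))
(-1448 - 1569) + k(d(-7), -67) = (-1448 - 1569) + (-7 - 7)/(-67 - 7) = -3017 - 14/(-74) = -3017 - 1/74*(-14) = -3017 + 7/37 = -111622/37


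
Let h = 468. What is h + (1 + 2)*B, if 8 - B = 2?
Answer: 486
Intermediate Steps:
B = 6 (B = 8 - 1*2 = 8 - 2 = 6)
h + (1 + 2)*B = 468 + (1 + 2)*6 = 468 + 3*6 = 468 + 18 = 486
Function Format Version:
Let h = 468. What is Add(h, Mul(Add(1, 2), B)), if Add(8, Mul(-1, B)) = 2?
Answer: 486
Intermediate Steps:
B = 6 (B = Add(8, Mul(-1, 2)) = Add(8, -2) = 6)
Add(h, Mul(Add(1, 2), B)) = Add(468, Mul(Add(1, 2), 6)) = Add(468, Mul(3, 6)) = Add(468, 18) = 486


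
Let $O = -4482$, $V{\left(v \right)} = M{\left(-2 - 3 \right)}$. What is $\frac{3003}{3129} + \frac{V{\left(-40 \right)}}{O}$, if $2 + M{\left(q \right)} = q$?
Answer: $\frac{641969}{667818} \approx 0.96129$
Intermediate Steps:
$M{\left(q \right)} = -2 + q$
$V{\left(v \right)} = -7$ ($V{\left(v \right)} = -2 - 5 = -7$)
$\frac{3003}{3129} + \frac{V{\left(-40 \right)}}{O} = \frac{3003}{3129} - \frac{7}{-4482} = 3003 \cdot \frac{1}{3129} - - \frac{7}{4482} = \frac{143}{149} + \frac{7}{4482} = \frac{641969}{667818}$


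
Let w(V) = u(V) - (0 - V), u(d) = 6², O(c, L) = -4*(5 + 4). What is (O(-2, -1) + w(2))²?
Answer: 4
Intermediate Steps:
O(c, L) = -36 (O(c, L) = -4*9 = -36)
u(d) = 36
w(V) = 36 + V (w(V) = 36 - (0 - V) = 36 - (-1)*V = 36 + V)
(O(-2, -1) + w(2))² = (-36 + (36 + 2))² = (-36 + 38)² = 2² = 4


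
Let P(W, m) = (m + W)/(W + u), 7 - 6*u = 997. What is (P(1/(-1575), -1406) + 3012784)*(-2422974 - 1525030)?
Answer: -772774870087414235/64969 ≈ -1.1895e+13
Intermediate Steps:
u = -165 (u = 7/6 - ⅙*997 = 7/6 - 997/6 = -165)
P(W, m) = (W + m)/(-165 + W) (P(W, m) = (m + W)/(W - 165) = (W + m)/(-165 + W))
(P(1/(-1575), -1406) + 3012784)*(-2422974 - 1525030) = ((1/(-1575) - 1406)/(-165 + 1/(-1575)) + 3012784)*(-2422974 - 1525030) = ((-1/1575 - 1406)/(-165 - 1/1575) + 3012784)*(-3948004) = (-2214451/1575/(-259876/1575) + 3012784)*(-3948004) = (-1575/259876*(-2214451/1575) + 3012784)*(-3948004) = (2214451/259876 + 3012784)*(-3948004) = (782952469235/259876)*(-3948004) = -772774870087414235/64969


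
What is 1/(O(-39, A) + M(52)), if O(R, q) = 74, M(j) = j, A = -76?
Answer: 1/126 ≈ 0.0079365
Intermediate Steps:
1/(O(-39, A) + M(52)) = 1/(74 + 52) = 1/126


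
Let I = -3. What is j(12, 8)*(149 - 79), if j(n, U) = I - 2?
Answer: -350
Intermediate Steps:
j(n, U) = -5 (j(n, U) = -3 - 2 = -5)
j(12, 8)*(149 - 79) = -5*(149 - 79) = -5*70 = -350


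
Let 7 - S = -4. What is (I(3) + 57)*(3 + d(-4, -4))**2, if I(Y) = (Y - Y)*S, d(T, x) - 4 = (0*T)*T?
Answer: 2793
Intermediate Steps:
d(T, x) = 4 (d(T, x) = 4 + (0*T)*T = 4 + 0*T = 4 + 0 = 4)
S = 11 (S = 7 - 1*(-4) = 7 + 4 = 11)
I(Y) = 0 (I(Y) = (Y - Y)*11 = 0*11 = 0)
(I(3) + 57)*(3 + d(-4, -4))**2 = (0 + 57)*(3 + 4)**2 = 57*7**2 = 57*49 = 2793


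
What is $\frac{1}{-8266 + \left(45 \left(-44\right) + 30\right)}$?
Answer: $- \frac{1}{10216} \approx -9.7886 \cdot 10^{-5}$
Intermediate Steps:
$\frac{1}{-8266 + \left(45 \left(-44\right) + 30\right)} = \frac{1}{-8266 + \left(-1980 + 30\right)} = \frac{1}{-8266 - 1950} = \frac{1}{-10216} = - \frac{1}{10216}$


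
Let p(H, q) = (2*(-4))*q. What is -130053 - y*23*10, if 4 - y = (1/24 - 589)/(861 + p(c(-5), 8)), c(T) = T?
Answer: -1254251297/9564 ≈ -1.3114e+5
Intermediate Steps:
p(H, q) = -8*q
y = 90647/19128 (y = 4 - (1/24 - 589)/(861 - 8*8) = 4 - (1/24 - 589)/(861 - 64) = 4 - (-14135)/(24*797) = 4 - 1*(-14135/19128) = 4 + 14135/19128 = 90647/19128 ≈ 4.7390)
-130053 - y*23*10 = -130053 - 90647*23*10/19128 = -130053 - 90647*230/19128 = -130053 - 1*10424405/9564 = -130053 - 10424405/9564 = -1254251297/9564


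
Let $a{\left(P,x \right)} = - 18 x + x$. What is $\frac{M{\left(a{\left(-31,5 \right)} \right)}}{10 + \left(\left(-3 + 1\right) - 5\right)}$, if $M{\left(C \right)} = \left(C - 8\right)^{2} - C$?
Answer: $\frac{8734}{3} \approx 2911.3$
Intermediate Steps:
$a{\left(P,x \right)} = - 17 x$
$M{\left(C \right)} = \left(-8 + C\right)^{2} - C$
$\frac{M{\left(a{\left(-31,5 \right)} \right)}}{10 + \left(\left(-3 + 1\right) - 5\right)} = \frac{\left(-8 - 85\right)^{2} - \left(-17\right) 5}{10 + \left(\left(-3 + 1\right) - 5\right)} = \frac{\left(-8 - 85\right)^{2} - -85}{10 - 7} = \frac{\left(-93\right)^{2} + 85}{10 - 7} = \frac{8649 + 85}{3} = 8734 \cdot \frac{1}{3} = \frac{8734}{3}$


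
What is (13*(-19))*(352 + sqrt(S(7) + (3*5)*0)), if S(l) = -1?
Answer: -86944 - 247*I ≈ -86944.0 - 247.0*I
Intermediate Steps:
(13*(-19))*(352 + sqrt(S(7) + (3*5)*0)) = (13*(-19))*(352 + sqrt(-1 + (3*5)*0)) = -247*(352 + sqrt(-1 + 15*0)) = -247*(352 + sqrt(-1 + 0)) = -247*(352 + sqrt(-1)) = -247*(352 + I) = -86944 - 247*I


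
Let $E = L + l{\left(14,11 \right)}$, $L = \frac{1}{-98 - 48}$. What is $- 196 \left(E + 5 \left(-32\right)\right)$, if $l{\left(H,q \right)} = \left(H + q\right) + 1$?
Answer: $\frac{1917370}{73} \approx 26265.0$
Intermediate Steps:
$L = - \frac{1}{146}$ ($L = \frac{1}{-146} = - \frac{1}{146} \approx -0.0068493$)
$l{\left(H,q \right)} = 1 + H + q$
$E = \frac{3795}{146}$ ($E = - \frac{1}{146} + \left(1 + 14 + 11\right) = - \frac{1}{146} + 26 = \frac{3795}{146} \approx 25.993$)
$- 196 \left(E + 5 \left(-32\right)\right) = - 196 \left(\frac{3795}{146} + 5 \left(-32\right)\right) = - 196 \left(\frac{3795}{146} - 160\right) = \left(-196\right) \left(- \frac{19565}{146}\right) = \frac{1917370}{73}$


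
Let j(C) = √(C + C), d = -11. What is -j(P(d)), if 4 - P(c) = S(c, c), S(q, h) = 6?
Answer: -2*I ≈ -2.0*I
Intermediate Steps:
P(c) = -2 (P(c) = 4 - 1*6 = 4 - 6 = -2)
j(C) = √2*√C (j(C) = √(2*C) = √2*√C)
-j(P(d)) = -√2*√(-2) = -√2*I*√2 = -2*I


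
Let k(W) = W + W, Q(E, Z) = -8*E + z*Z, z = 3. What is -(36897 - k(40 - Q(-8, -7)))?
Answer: -36903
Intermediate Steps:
Q(E, Z) = -8*E + 3*Z
k(W) = 2*W
-(36897 - k(40 - Q(-8, -7))) = -(36897 - 2*(40 - (-8*(-8) + 3*(-7)))) = -(36897 - 2*(40 - (64 - 21))) = -(36897 - 2*(40 - 1*43)) = -(36897 - 2*(40 - 43)) = -(36897 - 2*(-3)) = -(36897 - 1*(-6)) = -(36897 + 6) = -1*36903 = -36903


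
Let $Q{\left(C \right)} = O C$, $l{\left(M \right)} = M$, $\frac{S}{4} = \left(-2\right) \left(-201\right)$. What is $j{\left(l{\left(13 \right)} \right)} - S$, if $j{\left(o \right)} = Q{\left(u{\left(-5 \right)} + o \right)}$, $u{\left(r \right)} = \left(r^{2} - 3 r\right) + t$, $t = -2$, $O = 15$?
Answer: $-843$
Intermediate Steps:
$u{\left(r \right)} = -2 + r^{2} - 3 r$ ($u{\left(r \right)} = \left(r^{2} - 3 r\right) - 2 = -2 + r^{2} - 3 r$)
$S = 1608$ ($S = 4 \left(\left(-2\right) \left(-201\right)\right) = 4 \cdot 402 = 1608$)
$Q{\left(C \right)} = 15 C$
$j{\left(o \right)} = 570 + 15 o$ ($j{\left(o \right)} = 15 \left(\left(-2 + \left(-5\right)^{2} - -15\right) + o\right) = 15 \left(\left(-2 + 25 + 15\right) + o\right) = 15 \left(38 + o\right) = 570 + 15 o$)
$j{\left(l{\left(13 \right)} \right)} - S = \left(570 + 15 \cdot 13\right) - 1608 = \left(570 + 195\right) - 1608 = 765 - 1608 = -843$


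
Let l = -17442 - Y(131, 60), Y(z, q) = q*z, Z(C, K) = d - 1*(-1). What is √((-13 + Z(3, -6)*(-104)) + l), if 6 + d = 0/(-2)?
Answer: 3*I*√2755 ≈ 157.46*I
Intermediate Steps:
d = -6 (d = -6 + 0/(-2) = -6 + 0*(-½) = -6 + 0 = -6)
Z(C, K) = -5 (Z(C, K) = -6 - 1*(-1) = -6 + 1 = -5)
l = -25302 (l = -17442 - 60*131 = -17442 - 1*7860 = -17442 - 7860 = -25302)
√((-13 + Z(3, -6)*(-104)) + l) = √((-13 - 5*(-104)) - 25302) = √((-13 + 520) - 25302) = √(507 - 25302) = √(-24795) = 3*I*√2755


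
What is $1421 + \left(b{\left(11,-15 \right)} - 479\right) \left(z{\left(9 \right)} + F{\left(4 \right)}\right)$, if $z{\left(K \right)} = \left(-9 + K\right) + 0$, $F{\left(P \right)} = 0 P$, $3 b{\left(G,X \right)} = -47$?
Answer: $1421$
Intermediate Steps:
$b{\left(G,X \right)} = - \frac{47}{3}$ ($b{\left(G,X \right)} = \frac{1}{3} \left(-47\right) = - \frac{47}{3}$)
$F{\left(P \right)} = 0$
$z{\left(K \right)} = -9 + K$
$1421 + \left(b{\left(11,-15 \right)} - 479\right) \left(z{\left(9 \right)} + F{\left(4 \right)}\right) = 1421 + \left(- \frac{47}{3} - 479\right) \left(\left(-9 + 9\right) + 0\right) = 1421 - \frac{1484 \left(0 + 0\right)}{3} = 1421 - 0 = 1421 + 0 = 1421$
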